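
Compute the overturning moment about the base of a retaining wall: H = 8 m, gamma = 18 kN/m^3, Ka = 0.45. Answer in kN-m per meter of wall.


Pa = 0.5 * Ka * gamma * H^2
= 0.5 * 0.45 * 18 * 8^2
= 259.2 kN/m
Arm = H / 3 = 8 / 3 = 2.6667 m
Mo = Pa * arm = Pa * H / 3 = 259.2 * 8 / 3 = 691.2 kN-m/m

691.2 kN-m/m


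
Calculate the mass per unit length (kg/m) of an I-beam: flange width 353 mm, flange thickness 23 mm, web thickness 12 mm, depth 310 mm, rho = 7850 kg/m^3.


A_flanges = 2 * 353 * 23 = 16238 mm^2
A_web = (310 - 2 * 23) * 12 = 3168 mm^2
A_total = 16238 + 3168 = 19406 mm^2 = 0.019406 m^2
Weight = rho * A = 7850 * 0.019406 = 152.3371 kg/m

152.3371 kg/m


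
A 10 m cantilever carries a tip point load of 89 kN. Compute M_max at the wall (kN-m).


For a cantilever with a point load at the free end:
M_max = P * L = 89 * 10 = 890 kN-m

890 kN-m


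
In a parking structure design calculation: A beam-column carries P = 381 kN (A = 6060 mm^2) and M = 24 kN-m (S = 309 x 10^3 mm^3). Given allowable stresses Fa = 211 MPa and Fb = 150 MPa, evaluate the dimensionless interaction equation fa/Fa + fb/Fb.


f_a = P / A = 381000.0 / 6060 = 62.8713 MPa
f_b = M / S = 24000000.0 / 309000.0 = 77.6699 MPa
Ratio = f_a / Fa + f_b / Fb
= 62.8713 / 211 + 77.6699 / 150
= 0.8158 (dimensionless)

0.8158 (dimensionless)


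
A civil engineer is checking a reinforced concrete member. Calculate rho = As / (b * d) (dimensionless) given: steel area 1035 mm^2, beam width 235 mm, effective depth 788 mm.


rho = As / (b * d)
= 1035 / (235 * 788)
= 1035 / 185180
= 0.005589 (dimensionless)

0.005589 (dimensionless)


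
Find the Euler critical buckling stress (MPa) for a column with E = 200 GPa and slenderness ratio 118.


sigma_cr = pi^2 * E / lambda^2
= 9.8696 * 200000.0 / 118^2
= 9.8696 * 200000.0 / 13924
= 141.7639 MPa

141.7639 MPa


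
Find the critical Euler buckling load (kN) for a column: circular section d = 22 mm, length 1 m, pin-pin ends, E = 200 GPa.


I = pi * d^4 / 64 = 11499.01 mm^4
L = 1000.0 mm
P_cr = pi^2 * E * I / L^2
= 9.8696 * 200000.0 * 11499.01 / 1000.0^2
= 22698.14 N = 22.6981 kN

22.6981 kN


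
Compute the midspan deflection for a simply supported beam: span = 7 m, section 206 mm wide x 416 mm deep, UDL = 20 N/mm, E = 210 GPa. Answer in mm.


I = 206 * 416^3 / 12 = 1235850581.33 mm^4
L = 7000.0 mm, w = 20 N/mm, E = 210000.0 MPa
delta = 5 * w * L^4 / (384 * E * I)
= 5 * 20 * 7000.0^4 / (384 * 210000.0 * 1235850581.33)
= 2.4092 mm

2.4092 mm


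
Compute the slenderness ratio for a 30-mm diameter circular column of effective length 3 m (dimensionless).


Radius of gyration r = d / 4 = 30 / 4 = 7.5 mm
L_eff = 3000.0 mm
Slenderness ratio = L / r = 3000.0 / 7.5 = 400.0 (dimensionless)

400.0 (dimensionless)


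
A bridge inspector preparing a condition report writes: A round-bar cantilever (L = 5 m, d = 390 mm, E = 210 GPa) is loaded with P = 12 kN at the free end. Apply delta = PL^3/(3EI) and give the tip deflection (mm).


I = pi * d^4 / 64 = pi * 390^4 / 64 = 1135607695.33 mm^4
L = 5000.0 mm, P = 12000.0 N, E = 210000.0 MPa
delta = P * L^3 / (3 * E * I)
= 12000.0 * 5000.0^3 / (3 * 210000.0 * 1135607695.33)
= 2.0966 mm

2.0966 mm


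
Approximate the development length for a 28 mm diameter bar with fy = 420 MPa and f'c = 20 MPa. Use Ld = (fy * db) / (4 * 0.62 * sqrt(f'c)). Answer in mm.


Ld = (fy * db) / (4 * 0.62 * sqrt(f'c))
= (420 * 28) / (4 * 0.62 * sqrt(20))
= 11760 / 11.0909
= 1060.33 mm

1060.33 mm


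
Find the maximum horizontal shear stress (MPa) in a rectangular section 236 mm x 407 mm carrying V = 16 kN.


A = b * h = 236 * 407 = 96052 mm^2
V = 16 kN = 16000.0 N
tau_max = 1.5 * V / A = 1.5 * 16000.0 / 96052
= 0.2499 MPa

0.2499 MPa


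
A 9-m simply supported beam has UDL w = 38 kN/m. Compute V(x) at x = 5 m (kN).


R_A = w * L / 2 = 38 * 9 / 2 = 171.0 kN
V(x) = R_A - w * x = 171.0 - 38 * 5
= -19.0 kN

-19.0 kN


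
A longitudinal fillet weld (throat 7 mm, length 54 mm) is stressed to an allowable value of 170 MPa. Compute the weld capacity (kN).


Strength = throat * length * allowable stress
= 7 * 54 * 170 N
= 64260 N
= 64.26 kN

64.26 kN


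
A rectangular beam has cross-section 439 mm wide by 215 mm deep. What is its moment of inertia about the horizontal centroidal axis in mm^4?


I = b * h^3 / 12
= 439 * 215^3 / 12
= 439 * 9938375 / 12
= 363578885.42 mm^4

363578885.42 mm^4


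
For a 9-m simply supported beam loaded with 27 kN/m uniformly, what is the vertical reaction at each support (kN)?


Total load = w * L = 27 * 9 = 243 kN
By symmetry, each reaction R = total / 2 = 243 / 2 = 121.5 kN

121.5 kN


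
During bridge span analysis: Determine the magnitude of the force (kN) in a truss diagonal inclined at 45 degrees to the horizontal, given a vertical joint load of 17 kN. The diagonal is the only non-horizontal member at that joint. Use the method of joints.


At the joint, only the diagonal has a vertical component, so vertical equilibrium gives:
F * sin(45) = 17
F = 17 / sin(45)
= 17 / 0.707107
= 24.04 kN

24.04 kN


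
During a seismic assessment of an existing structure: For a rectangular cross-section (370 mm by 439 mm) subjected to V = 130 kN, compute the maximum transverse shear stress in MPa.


A = b * h = 370 * 439 = 162430 mm^2
V = 130 kN = 130000.0 N
tau_max = 1.5 * V / A = 1.5 * 130000.0 / 162430
= 1.2005 MPa

1.2005 MPa


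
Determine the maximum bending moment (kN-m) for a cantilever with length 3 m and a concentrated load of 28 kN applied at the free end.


For a cantilever with a point load at the free end:
M_max = P * L = 28 * 3 = 84 kN-m

84 kN-m


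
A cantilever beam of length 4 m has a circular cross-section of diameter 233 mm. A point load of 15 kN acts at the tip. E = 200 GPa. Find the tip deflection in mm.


I = pi * d^4 / 64 = pi * 233^4 / 64 = 144675030.57 mm^4
L = 4000.0 mm, P = 15000.0 N, E = 200000.0 MPa
delta = P * L^3 / (3 * E * I)
= 15000.0 * 4000.0^3 / (3 * 200000.0 * 144675030.57)
= 11.0593 mm

11.0593 mm


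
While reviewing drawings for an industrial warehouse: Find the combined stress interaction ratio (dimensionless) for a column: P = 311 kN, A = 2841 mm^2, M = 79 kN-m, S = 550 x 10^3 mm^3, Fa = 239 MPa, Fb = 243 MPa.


f_a = P / A = 311000.0 / 2841 = 109.4685 MPa
f_b = M / S = 79000000.0 / 550000.0 = 143.6364 MPa
Ratio = f_a / Fa + f_b / Fb
= 109.4685 / 239 + 143.6364 / 243
= 1.0491 (dimensionless)

1.0491 (dimensionless)


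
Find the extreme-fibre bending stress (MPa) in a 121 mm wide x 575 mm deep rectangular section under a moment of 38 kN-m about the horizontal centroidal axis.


I = b * h^3 / 12 = 121 * 575^3 / 12 = 1916936197.92 mm^4
y = h / 2 = 575 / 2 = 287.5 mm
M = 38 kN-m = 38000000.0 N-mm
sigma = M * y / I = 38000000.0 * 287.5 / 1916936197.92
= 5.7 MPa

5.7 MPa


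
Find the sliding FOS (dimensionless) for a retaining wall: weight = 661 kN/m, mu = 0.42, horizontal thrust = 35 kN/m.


Resisting force = mu * W = 0.42 * 661 = 277.62 kN/m
FOS = Resisting / Driving = 277.62 / 35
= 7.932 (dimensionless)

7.932 (dimensionless)


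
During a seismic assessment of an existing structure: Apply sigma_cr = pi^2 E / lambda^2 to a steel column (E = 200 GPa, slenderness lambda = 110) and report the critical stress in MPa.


sigma_cr = pi^2 * E / lambda^2
= 9.8696 * 200000.0 / 110^2
= 9.8696 * 200000.0 / 12100
= 163.134 MPa

163.134 MPa


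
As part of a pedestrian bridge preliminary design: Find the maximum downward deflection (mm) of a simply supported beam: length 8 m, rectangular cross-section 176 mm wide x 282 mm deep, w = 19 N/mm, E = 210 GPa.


I = 176 * 282^3 / 12 = 328911264.0 mm^4
L = 8000.0 mm, w = 19 N/mm, E = 210000.0 MPa
delta = 5 * w * L^4 / (384 * E * I)
= 5 * 19 * 8000.0^4 / (384 * 210000.0 * 328911264.0)
= 14.6708 mm

14.6708 mm


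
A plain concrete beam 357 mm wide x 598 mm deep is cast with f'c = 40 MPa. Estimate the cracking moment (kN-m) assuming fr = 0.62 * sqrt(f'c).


fr = 0.62 * sqrt(40) = 0.62 * 6.3246 = 3.9212 MPa
I = 357 * 598^3 / 12 = 6361953962.0 mm^4
y_t = 299.0 mm
M_cr = fr * I / y_t = 3.9212 * 6361953962.0 / 299.0 N-mm
= 83.4336 kN-m

83.4336 kN-m


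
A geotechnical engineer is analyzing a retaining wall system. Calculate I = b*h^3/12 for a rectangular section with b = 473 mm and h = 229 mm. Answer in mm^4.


I = b * h^3 / 12
= 473 * 229^3 / 12
= 473 * 12008989 / 12
= 473354316.42 mm^4

473354316.42 mm^4


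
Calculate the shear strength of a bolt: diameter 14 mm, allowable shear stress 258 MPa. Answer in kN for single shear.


A = pi * d^2 / 4 = pi * 14^2 / 4 = 153.938 mm^2
V = f_v * A / 1000 = 258 * 153.938 / 1000
= 39.716 kN

39.716 kN


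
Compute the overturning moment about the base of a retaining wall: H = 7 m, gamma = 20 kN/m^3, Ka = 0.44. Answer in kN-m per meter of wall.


Pa = 0.5 * Ka * gamma * H^2
= 0.5 * 0.44 * 20 * 7^2
= 215.6 kN/m
Arm = H / 3 = 7 / 3 = 2.3333 m
Mo = Pa * arm = Pa * H / 3 = 215.6 * 7 / 3 = 503.0667 kN-m/m

503.0667 kN-m/m


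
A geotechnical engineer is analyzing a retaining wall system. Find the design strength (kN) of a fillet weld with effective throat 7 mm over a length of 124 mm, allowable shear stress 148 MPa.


Strength = throat * length * allowable stress
= 7 * 124 * 148 N
= 128464 N
= 128.46 kN

128.46 kN


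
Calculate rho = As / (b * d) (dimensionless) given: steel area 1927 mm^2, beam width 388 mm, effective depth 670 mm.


rho = As / (b * d)
= 1927 / (388 * 670)
= 1927 / 259960
= 0.007413 (dimensionless)

0.007413 (dimensionless)


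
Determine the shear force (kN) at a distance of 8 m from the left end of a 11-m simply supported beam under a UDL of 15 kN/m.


R_A = w * L / 2 = 15 * 11 / 2 = 82.5 kN
V(x) = R_A - w * x = 82.5 - 15 * 8
= -37.5 kN

-37.5 kN


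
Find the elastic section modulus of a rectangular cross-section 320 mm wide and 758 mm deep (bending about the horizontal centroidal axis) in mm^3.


S = b * h^2 / 6
= 320 * 758^2 / 6
= 320 * 574564 / 6
= 30643413.33 mm^3

30643413.33 mm^3


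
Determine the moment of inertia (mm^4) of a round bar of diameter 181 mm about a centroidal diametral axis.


r = d / 2 = 181 / 2 = 90.5 mm
I = pi * r^4 / 4 = pi * 90.5^4 / 4
= 52684662.0 mm^4

52684662.0 mm^4


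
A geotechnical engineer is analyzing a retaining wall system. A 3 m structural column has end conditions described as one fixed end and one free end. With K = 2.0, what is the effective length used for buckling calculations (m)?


L_eff = K * L
= 2.0 * 3
= 6.0 m

6.0 m


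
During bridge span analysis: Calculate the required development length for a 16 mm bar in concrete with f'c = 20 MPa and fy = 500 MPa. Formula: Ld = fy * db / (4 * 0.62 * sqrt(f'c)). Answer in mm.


Ld = (fy * db) / (4 * 0.62 * sqrt(f'c))
= (500 * 16) / (4 * 0.62 * sqrt(20))
= 8000 / 11.0909
= 721.31 mm

721.31 mm


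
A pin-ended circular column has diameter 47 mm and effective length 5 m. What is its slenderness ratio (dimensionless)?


Radius of gyration r = d / 4 = 47 / 4 = 11.75 mm
L_eff = 5000.0 mm
Slenderness ratio = L / r = 5000.0 / 11.75 = 425.53 (dimensionless)

425.53 (dimensionless)


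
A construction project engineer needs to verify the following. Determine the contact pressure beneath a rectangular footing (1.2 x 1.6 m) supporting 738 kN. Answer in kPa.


A = 1.2 * 1.6 = 1.92 m^2
q = P / A = 738 / 1.92
= 384.375 kPa

384.375 kPa


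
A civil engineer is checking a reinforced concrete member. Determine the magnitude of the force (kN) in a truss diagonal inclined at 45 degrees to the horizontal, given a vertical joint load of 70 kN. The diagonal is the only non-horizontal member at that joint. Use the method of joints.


At the joint, only the diagonal has a vertical component, so vertical equilibrium gives:
F * sin(45) = 70
F = 70 / sin(45)
= 70 / 0.707107
= 98.99 kN

98.99 kN


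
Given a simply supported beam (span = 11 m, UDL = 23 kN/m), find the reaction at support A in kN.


Total load = w * L = 23 * 11 = 253 kN
By symmetry, each reaction R = total / 2 = 253 / 2 = 126.5 kN

126.5 kN


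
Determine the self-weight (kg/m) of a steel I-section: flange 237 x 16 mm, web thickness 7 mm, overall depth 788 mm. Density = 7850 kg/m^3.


A_flanges = 2 * 237 * 16 = 7584 mm^2
A_web = (788 - 2 * 16) * 7 = 5292 mm^2
A_total = 7584 + 5292 = 12876 mm^2 = 0.012876 m^2
Weight = rho * A = 7850 * 0.012876 = 101.0766 kg/m

101.0766 kg/m


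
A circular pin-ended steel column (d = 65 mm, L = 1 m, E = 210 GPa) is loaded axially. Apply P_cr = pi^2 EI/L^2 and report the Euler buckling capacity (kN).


I = pi * d^4 / 64 = 876240.51 mm^4
L = 1000.0 mm
P_cr = pi^2 * E * I / L^2
= 9.8696 * 210000.0 * 876240.51 / 1000.0^2
= 1816110.9 N = 1816.1109 kN

1816.1109 kN


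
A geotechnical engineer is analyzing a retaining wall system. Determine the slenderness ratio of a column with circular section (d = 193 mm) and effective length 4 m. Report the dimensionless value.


Radius of gyration r = d / 4 = 193 / 4 = 48.25 mm
L_eff = 4000.0 mm
Slenderness ratio = L / r = 4000.0 / 48.25 = 82.9 (dimensionless)

82.9 (dimensionless)


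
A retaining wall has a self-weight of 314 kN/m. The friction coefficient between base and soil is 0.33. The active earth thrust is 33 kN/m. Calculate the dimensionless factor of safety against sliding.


Resisting force = mu * W = 0.33 * 314 = 103.62 kN/m
FOS = Resisting / Driving = 103.62 / 33
= 3.14 (dimensionless)

3.14 (dimensionless)


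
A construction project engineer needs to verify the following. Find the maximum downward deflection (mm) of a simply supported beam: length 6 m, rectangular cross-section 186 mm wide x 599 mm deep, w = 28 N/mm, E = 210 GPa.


I = 186 * 599^3 / 12 = 3331287884.5 mm^4
L = 6000.0 mm, w = 28 N/mm, E = 210000.0 MPa
delta = 5 * w * L^4 / (384 * E * I)
= 5 * 28 * 6000.0^4 / (384 * 210000.0 * 3331287884.5)
= 0.6754 mm

0.6754 mm


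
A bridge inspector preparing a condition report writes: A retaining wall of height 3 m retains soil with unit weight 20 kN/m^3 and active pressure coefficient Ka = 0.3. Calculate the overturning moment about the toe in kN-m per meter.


Pa = 0.5 * Ka * gamma * H^2
= 0.5 * 0.3 * 20 * 3^2
= 27.0 kN/m
Arm = H / 3 = 3 / 3 = 1.0 m
Mo = Pa * arm = Pa * H / 3 = 27.0 * 3 / 3 = 27.0 kN-m/m

27.0 kN-m/m


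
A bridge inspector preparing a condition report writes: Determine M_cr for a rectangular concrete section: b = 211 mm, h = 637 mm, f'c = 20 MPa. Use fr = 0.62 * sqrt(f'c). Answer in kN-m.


fr = 0.62 * sqrt(20) = 0.62 * 4.4721 = 2.7727 MPa
I = 211 * 637^3 / 12 = 4544849498.58 mm^4
y_t = 318.5 mm
M_cr = fr * I / y_t = 2.7727 * 4544849498.58 / 318.5 N-mm
= 39.5655 kN-m

39.5655 kN-m


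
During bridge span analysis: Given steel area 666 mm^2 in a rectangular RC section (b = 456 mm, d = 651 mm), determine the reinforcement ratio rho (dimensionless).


rho = As / (b * d)
= 666 / (456 * 651)
= 666 / 296856
= 0.002244 (dimensionless)

0.002244 (dimensionless)


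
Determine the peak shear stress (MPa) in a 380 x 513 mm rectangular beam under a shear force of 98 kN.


A = b * h = 380 * 513 = 194940 mm^2
V = 98 kN = 98000.0 N
tau_max = 1.5 * V / A = 1.5 * 98000.0 / 194940
= 0.7541 MPa

0.7541 MPa


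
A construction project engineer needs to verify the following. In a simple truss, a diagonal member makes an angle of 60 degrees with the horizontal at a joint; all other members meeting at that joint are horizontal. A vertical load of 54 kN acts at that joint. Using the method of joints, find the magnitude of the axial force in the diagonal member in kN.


At the joint, only the diagonal has a vertical component, so vertical equilibrium gives:
F * sin(60) = 54
F = 54 / sin(60)
= 54 / 0.866025
= 62.35 kN

62.35 kN


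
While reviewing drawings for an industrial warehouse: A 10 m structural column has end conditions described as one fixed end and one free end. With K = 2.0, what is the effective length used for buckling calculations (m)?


L_eff = K * L
= 2.0 * 10
= 20.0 m

20.0 m


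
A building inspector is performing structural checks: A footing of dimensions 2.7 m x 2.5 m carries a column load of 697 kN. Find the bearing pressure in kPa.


A = 2.7 * 2.5 = 6.75 m^2
q = P / A = 697 / 6.75
= 103.2593 kPa

103.2593 kPa


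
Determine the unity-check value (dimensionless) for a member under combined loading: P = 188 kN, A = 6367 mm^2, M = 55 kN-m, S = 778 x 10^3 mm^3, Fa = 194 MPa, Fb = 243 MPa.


f_a = P / A = 188000.0 / 6367 = 29.5272 MPa
f_b = M / S = 55000000.0 / 778000.0 = 70.6941 MPa
Ratio = f_a / Fa + f_b / Fb
= 29.5272 / 194 + 70.6941 / 243
= 0.4431 (dimensionless)

0.4431 (dimensionless)


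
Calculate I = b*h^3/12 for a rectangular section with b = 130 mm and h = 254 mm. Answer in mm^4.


I = b * h^3 / 12
= 130 * 254^3 / 12
= 130 * 16387064 / 12
= 177526526.67 mm^4

177526526.67 mm^4


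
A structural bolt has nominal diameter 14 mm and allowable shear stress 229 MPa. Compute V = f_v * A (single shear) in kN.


A = pi * d^2 / 4 = pi * 14^2 / 4 = 153.938 mm^2
V = f_v * A / 1000 = 229 * 153.938 / 1000
= 35.2518 kN

35.2518 kN


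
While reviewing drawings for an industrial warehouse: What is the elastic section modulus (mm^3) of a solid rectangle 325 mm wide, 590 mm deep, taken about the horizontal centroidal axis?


S = b * h^2 / 6
= 325 * 590^2 / 6
= 325 * 348100 / 6
= 18855416.67 mm^3

18855416.67 mm^3


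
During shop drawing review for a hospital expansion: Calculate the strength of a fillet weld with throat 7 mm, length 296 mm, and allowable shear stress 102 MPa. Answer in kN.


Strength = throat * length * allowable stress
= 7 * 296 * 102 N
= 211344 N
= 211.34 kN

211.34 kN


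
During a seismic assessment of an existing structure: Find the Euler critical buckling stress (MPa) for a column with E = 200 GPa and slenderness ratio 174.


sigma_cr = pi^2 * E / lambda^2
= 9.8696 * 200000.0 / 174^2
= 9.8696 * 200000.0 / 30276
= 65.1975 MPa

65.1975 MPa


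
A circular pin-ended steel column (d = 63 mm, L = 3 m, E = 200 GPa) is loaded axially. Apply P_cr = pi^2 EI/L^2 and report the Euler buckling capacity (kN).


I = pi * d^4 / 64 = 773271.66 mm^4
L = 3000.0 mm
P_cr = pi^2 * E * I / L^2
= 9.8696 * 200000.0 * 773271.66 / 3000.0^2
= 169597.45 N = 169.5975 kN

169.5975 kN


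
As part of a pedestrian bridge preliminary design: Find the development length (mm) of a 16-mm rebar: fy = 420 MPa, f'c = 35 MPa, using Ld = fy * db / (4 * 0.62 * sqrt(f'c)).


Ld = (fy * db) / (4 * 0.62 * sqrt(f'c))
= (420 * 16) / (4 * 0.62 * sqrt(35))
= 6720 / 14.6719
= 458.02 mm

458.02 mm


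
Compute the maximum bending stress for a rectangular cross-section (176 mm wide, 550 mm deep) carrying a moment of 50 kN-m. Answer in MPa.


I = b * h^3 / 12 = 176 * 550^3 / 12 = 2440166666.67 mm^4
y = h / 2 = 550 / 2 = 275.0 mm
M = 50 kN-m = 50000000.0 N-mm
sigma = M * y / I = 50000000.0 * 275.0 / 2440166666.67
= 5.63 MPa

5.63 MPa


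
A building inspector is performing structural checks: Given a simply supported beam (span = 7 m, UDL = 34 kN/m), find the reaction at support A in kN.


Total load = w * L = 34 * 7 = 238 kN
By symmetry, each reaction R = total / 2 = 238 / 2 = 119.0 kN

119.0 kN


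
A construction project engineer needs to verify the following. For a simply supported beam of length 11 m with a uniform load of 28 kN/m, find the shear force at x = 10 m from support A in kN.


R_A = w * L / 2 = 28 * 11 / 2 = 154.0 kN
V(x) = R_A - w * x = 154.0 - 28 * 10
= -126.0 kN

-126.0 kN


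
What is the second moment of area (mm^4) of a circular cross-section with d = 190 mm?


r = d / 2 = 190 / 2 = 95.0 mm
I = pi * r^4 / 4 = pi * 95.0^4 / 4
= 63971171.28 mm^4

63971171.28 mm^4


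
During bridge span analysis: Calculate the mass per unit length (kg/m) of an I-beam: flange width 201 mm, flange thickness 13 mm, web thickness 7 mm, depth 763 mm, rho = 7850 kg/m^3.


A_flanges = 2 * 201 * 13 = 5226 mm^2
A_web = (763 - 2 * 13) * 7 = 5159 mm^2
A_total = 5226 + 5159 = 10385 mm^2 = 0.010385 m^2
Weight = rho * A = 7850 * 0.010385 = 81.5222 kg/m

81.5222 kg/m


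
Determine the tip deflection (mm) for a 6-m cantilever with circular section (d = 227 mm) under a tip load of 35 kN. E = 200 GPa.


I = pi * d^4 / 64 = pi * 227^4 / 64 = 130338682.73 mm^4
L = 6000.0 mm, P = 35000.0 N, E = 200000.0 MPa
delta = P * L^3 / (3 * E * I)
= 35000.0 * 6000.0^3 / (3 * 200000.0 * 130338682.73)
= 96.6712 mm

96.6712 mm


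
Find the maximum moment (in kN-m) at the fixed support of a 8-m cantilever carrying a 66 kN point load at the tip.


For a cantilever with a point load at the free end:
M_max = P * L = 66 * 8 = 528 kN-m

528 kN-m


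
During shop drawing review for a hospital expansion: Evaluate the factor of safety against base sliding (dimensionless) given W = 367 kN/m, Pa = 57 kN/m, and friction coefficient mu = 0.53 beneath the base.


Resisting force = mu * W = 0.53 * 367 = 194.51 kN/m
FOS = Resisting / Driving = 194.51 / 57
= 3.4125 (dimensionless)

3.4125 (dimensionless)


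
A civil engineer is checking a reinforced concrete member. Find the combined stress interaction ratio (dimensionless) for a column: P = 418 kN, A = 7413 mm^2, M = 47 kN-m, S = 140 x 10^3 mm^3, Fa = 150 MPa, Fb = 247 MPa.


f_a = P / A = 418000.0 / 7413 = 56.3874 MPa
f_b = M / S = 47000000.0 / 140000.0 = 335.7143 MPa
Ratio = f_a / Fa + f_b / Fb
= 56.3874 / 150 + 335.7143 / 247
= 1.7351 (dimensionless)

1.7351 (dimensionless)


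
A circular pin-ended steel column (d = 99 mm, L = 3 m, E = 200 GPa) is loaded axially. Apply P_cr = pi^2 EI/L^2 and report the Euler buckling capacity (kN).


I = pi * d^4 / 64 = 4715314.64 mm^4
L = 3000.0 mm
P_cr = pi^2 * E * I / L^2
= 9.8696 * 200000.0 * 4715314.64 / 3000.0^2
= 1034184.22 N = 1034.1842 kN

1034.1842 kN


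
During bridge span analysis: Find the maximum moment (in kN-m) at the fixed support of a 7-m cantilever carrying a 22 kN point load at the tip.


For a cantilever with a point load at the free end:
M_max = P * L = 22 * 7 = 154 kN-m

154 kN-m


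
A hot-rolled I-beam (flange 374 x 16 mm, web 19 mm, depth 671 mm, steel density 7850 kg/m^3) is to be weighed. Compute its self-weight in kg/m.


A_flanges = 2 * 374 * 16 = 11968 mm^2
A_web = (671 - 2 * 16) * 19 = 12141 mm^2
A_total = 11968 + 12141 = 24109 mm^2 = 0.024109 m^2
Weight = rho * A = 7850 * 0.024109 = 189.2557 kg/m

189.2557 kg/m


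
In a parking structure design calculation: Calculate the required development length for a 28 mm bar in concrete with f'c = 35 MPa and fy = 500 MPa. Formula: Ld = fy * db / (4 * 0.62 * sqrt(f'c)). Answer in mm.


Ld = (fy * db) / (4 * 0.62 * sqrt(f'c))
= (500 * 28) / (4 * 0.62 * sqrt(35))
= 14000 / 14.6719
= 954.21 mm

954.21 mm


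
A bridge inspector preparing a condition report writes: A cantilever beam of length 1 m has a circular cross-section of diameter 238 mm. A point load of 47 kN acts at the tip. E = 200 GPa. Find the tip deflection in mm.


I = pi * d^4 / 64 = pi * 238^4 / 64 = 157498973.25 mm^4
L = 1000.0 mm, P = 47000.0 N, E = 200000.0 MPa
delta = P * L^3 / (3 * E * I)
= 47000.0 * 1000.0^3 / (3 * 200000.0 * 157498973.25)
= 0.4974 mm

0.4974 mm


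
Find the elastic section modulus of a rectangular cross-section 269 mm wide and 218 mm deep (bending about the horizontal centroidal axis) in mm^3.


S = b * h^2 / 6
= 269 * 218^2 / 6
= 269 * 47524 / 6
= 2130659.33 mm^3

2130659.33 mm^3


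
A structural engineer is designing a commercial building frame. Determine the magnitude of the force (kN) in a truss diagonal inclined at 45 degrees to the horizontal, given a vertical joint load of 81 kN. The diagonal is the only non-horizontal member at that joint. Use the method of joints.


At the joint, only the diagonal has a vertical component, so vertical equilibrium gives:
F * sin(45) = 81
F = 81 / sin(45)
= 81 / 0.707107
= 114.55 kN

114.55 kN


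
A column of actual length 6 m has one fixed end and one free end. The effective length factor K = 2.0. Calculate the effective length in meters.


L_eff = K * L
= 2.0 * 6
= 12.0 m

12.0 m


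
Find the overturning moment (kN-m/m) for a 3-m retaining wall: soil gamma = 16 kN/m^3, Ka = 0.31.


Pa = 0.5 * Ka * gamma * H^2
= 0.5 * 0.31 * 16 * 3^2
= 22.32 kN/m
Arm = H / 3 = 3 / 3 = 1.0 m
Mo = Pa * arm = Pa * H / 3 = 22.32 * 3 / 3 = 22.32 kN-m/m

22.32 kN-m/m


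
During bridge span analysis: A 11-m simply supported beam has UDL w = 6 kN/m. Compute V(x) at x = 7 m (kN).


R_A = w * L / 2 = 6 * 11 / 2 = 33.0 kN
V(x) = R_A - w * x = 33.0 - 6 * 7
= -9.0 kN

-9.0 kN


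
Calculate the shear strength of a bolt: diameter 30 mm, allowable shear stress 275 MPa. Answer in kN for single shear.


A = pi * d^2 / 4 = pi * 30^2 / 4 = 706.8583 mm^2
V = f_v * A / 1000 = 275 * 706.8583 / 1000
= 194.386 kN

194.386 kN


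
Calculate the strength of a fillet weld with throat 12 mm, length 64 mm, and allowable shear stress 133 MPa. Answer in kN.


Strength = throat * length * allowable stress
= 12 * 64 * 133 N
= 102144 N
= 102.14 kN

102.14 kN


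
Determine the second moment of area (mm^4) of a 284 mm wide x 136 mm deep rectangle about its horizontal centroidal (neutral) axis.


I = b * h^3 / 12
= 284 * 136^3 / 12
= 284 * 2515456 / 12
= 59532458.67 mm^4

59532458.67 mm^4


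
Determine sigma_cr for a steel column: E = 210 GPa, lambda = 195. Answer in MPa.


sigma_cr = pi^2 * E / lambda^2
= 9.8696 * 210000.0 / 195^2
= 9.8696 * 210000.0 / 38025
= 54.5067 MPa

54.5067 MPa


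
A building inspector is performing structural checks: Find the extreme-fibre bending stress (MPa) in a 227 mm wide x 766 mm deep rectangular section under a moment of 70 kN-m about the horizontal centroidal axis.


I = b * h^3 / 12 = 227 * 766^3 / 12 = 8502192232.67 mm^4
y = h / 2 = 766 / 2 = 383.0 mm
M = 70 kN-m = 70000000.0 N-mm
sigma = M * y / I = 70000000.0 * 383.0 / 8502192232.67
= 3.15 MPa

3.15 MPa


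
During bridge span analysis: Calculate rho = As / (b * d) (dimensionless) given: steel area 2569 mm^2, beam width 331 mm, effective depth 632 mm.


rho = As / (b * d)
= 2569 / (331 * 632)
= 2569 / 209192
= 0.012281 (dimensionless)

0.012281 (dimensionless)


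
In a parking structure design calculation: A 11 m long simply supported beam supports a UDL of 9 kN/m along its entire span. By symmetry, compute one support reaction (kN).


Total load = w * L = 9 * 11 = 99 kN
By symmetry, each reaction R = total / 2 = 99 / 2 = 49.5 kN

49.5 kN


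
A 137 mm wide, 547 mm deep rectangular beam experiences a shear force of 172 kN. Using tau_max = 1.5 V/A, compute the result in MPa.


A = b * h = 137 * 547 = 74939 mm^2
V = 172 kN = 172000.0 N
tau_max = 1.5 * V / A = 1.5 * 172000.0 / 74939
= 3.4428 MPa

3.4428 MPa


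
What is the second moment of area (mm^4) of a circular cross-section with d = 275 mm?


r = d / 2 = 275 / 2 = 137.5 mm
I = pi * r^4 / 4 = pi * 137.5^4 / 4
= 280737658.94 mm^4

280737658.94 mm^4


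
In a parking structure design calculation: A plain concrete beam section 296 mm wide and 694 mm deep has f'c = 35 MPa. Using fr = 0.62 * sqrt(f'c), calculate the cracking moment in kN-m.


fr = 0.62 * sqrt(35) = 0.62 * 5.9161 = 3.668 MPa
I = 296 * 694^3 / 12 = 8244966138.67 mm^4
y_t = 347.0 mm
M_cr = fr * I / y_t = 3.668 * 8244966138.67 / 347.0 N-mm
= 87.1536 kN-m

87.1536 kN-m


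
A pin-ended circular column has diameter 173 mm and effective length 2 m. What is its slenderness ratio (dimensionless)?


Radius of gyration r = d / 4 = 173 / 4 = 43.25 mm
L_eff = 2000.0 mm
Slenderness ratio = L / r = 2000.0 / 43.25 = 46.24 (dimensionless)

46.24 (dimensionless)


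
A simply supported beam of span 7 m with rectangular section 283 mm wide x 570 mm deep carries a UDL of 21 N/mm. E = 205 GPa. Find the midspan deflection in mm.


I = 283 * 570^3 / 12 = 4367468250.0 mm^4
L = 7000.0 mm, w = 21 N/mm, E = 205000.0 MPa
delta = 5 * w * L^4 / (384 * E * I)
= 5 * 21 * 7000.0^4 / (384 * 205000.0 * 4367468250.0)
= 0.7333 mm

0.7333 mm


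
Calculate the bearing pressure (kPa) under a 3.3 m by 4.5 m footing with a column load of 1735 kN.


A = 3.3 * 4.5 = 14.85 m^2
q = P / A = 1735 / 14.85
= 116.835 kPa

116.835 kPa


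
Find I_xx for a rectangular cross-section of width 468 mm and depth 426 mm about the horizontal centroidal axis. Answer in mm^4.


I = b * h^3 / 12
= 468 * 426^3 / 12
= 468 * 77308776 / 12
= 3015042264.0 mm^4

3015042264.0 mm^4


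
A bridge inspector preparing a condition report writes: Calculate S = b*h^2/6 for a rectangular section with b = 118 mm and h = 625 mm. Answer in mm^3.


S = b * h^2 / 6
= 118 * 625^2 / 6
= 118 * 390625 / 6
= 7682291.67 mm^3

7682291.67 mm^3


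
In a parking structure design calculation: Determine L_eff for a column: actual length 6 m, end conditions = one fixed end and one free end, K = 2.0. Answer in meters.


L_eff = K * L
= 2.0 * 6
= 12.0 m

12.0 m


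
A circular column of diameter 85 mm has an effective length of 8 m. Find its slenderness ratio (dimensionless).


Radius of gyration r = d / 4 = 85 / 4 = 21.25 mm
L_eff = 8000.0 mm
Slenderness ratio = L / r = 8000.0 / 21.25 = 376.47 (dimensionless)

376.47 (dimensionless)


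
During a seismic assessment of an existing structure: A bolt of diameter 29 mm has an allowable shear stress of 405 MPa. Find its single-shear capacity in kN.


A = pi * d^2 / 4 = pi * 29^2 / 4 = 660.5199 mm^2
V = f_v * A / 1000 = 405 * 660.5199 / 1000
= 267.5105 kN

267.5105 kN


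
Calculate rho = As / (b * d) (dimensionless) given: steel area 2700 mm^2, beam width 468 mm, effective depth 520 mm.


rho = As / (b * d)
= 2700 / (468 * 520)
= 2700 / 243360
= 0.011095 (dimensionless)

0.011095 (dimensionless)


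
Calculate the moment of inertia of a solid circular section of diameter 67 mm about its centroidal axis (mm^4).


r = d / 2 = 67 / 2 = 33.5 mm
I = pi * r^4 / 4 = pi * 33.5^4 / 4
= 989165.84 mm^4

989165.84 mm^4


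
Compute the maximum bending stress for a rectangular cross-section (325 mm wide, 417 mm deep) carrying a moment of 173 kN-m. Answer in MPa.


I = b * h^3 / 12 = 325 * 417^3 / 12 = 1963858893.75 mm^4
y = h / 2 = 417 / 2 = 208.5 mm
M = 173 kN-m = 173000000.0 N-mm
sigma = M * y / I = 173000000.0 * 208.5 / 1963858893.75
= 18.37 MPa

18.37 MPa


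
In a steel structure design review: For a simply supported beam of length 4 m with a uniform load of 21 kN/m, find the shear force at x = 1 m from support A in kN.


R_A = w * L / 2 = 21 * 4 / 2 = 42.0 kN
V(x) = R_A - w * x = 42.0 - 21 * 1
= 21.0 kN

21.0 kN


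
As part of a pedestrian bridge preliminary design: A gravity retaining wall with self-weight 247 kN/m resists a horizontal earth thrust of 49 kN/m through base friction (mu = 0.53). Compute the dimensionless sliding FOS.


Resisting force = mu * W = 0.53 * 247 = 130.91 kN/m
FOS = Resisting / Driving = 130.91 / 49
= 2.6716 (dimensionless)

2.6716 (dimensionless)


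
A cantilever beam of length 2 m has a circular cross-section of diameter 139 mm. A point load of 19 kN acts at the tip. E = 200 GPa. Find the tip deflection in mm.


I = pi * d^4 / 64 = pi * 139^4 / 64 = 18324372.0 mm^4
L = 2000.0 mm, P = 19000.0 N, E = 200000.0 MPa
delta = P * L^3 / (3 * E * I)
= 19000.0 * 2000.0^3 / (3 * 200000.0 * 18324372.0)
= 13.8249 mm

13.8249 mm


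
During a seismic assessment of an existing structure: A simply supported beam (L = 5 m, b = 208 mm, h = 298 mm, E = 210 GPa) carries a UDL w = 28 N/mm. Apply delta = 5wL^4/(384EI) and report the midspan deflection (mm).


I = 208 * 298^3 / 12 = 458702261.33 mm^4
L = 5000.0 mm, w = 28 N/mm, E = 210000.0 MPa
delta = 5 * w * L^4 / (384 * E * I)
= 5 * 28 * 5000.0^4 / (384 * 210000.0 * 458702261.33)
= 2.3655 mm

2.3655 mm


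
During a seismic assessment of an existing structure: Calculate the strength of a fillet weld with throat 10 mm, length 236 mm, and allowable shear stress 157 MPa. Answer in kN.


Strength = throat * length * allowable stress
= 10 * 236 * 157 N
= 370520 N
= 370.52 kN

370.52 kN


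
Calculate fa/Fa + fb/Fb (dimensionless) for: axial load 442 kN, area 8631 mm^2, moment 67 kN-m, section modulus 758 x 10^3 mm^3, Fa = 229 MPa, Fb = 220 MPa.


f_a = P / A = 442000.0 / 8631 = 51.2108 MPa
f_b = M / S = 67000000.0 / 758000.0 = 88.3905 MPa
Ratio = f_a / Fa + f_b / Fb
= 51.2108 / 229 + 88.3905 / 220
= 0.6254 (dimensionless)

0.6254 (dimensionless)


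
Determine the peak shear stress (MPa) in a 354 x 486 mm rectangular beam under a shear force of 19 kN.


A = b * h = 354 * 486 = 172044 mm^2
V = 19 kN = 19000.0 N
tau_max = 1.5 * V / A = 1.5 * 19000.0 / 172044
= 0.1657 MPa

0.1657 MPa


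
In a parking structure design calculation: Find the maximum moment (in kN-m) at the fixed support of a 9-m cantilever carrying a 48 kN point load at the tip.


For a cantilever with a point load at the free end:
M_max = P * L = 48 * 9 = 432 kN-m

432 kN-m


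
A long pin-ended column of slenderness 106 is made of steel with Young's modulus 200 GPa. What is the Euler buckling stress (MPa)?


sigma_cr = pi^2 * E / lambda^2
= 9.8696 * 200000.0 / 106^2
= 9.8696 * 200000.0 / 11236
= 175.6783 MPa

175.6783 MPa


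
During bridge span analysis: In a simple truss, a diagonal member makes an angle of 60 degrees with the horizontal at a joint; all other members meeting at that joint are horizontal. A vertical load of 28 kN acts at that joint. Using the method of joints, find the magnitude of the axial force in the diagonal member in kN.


At the joint, only the diagonal has a vertical component, so vertical equilibrium gives:
F * sin(60) = 28
F = 28 / sin(60)
= 28 / 0.866025
= 32.33 kN

32.33 kN


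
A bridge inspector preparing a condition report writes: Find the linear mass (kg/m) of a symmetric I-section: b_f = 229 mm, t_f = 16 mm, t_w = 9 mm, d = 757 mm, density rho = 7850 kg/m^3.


A_flanges = 2 * 229 * 16 = 7328 mm^2
A_web = (757 - 2 * 16) * 9 = 6525 mm^2
A_total = 7328 + 6525 = 13853 mm^2 = 0.013853 m^2
Weight = rho * A = 7850 * 0.013853 = 108.746 kg/m

108.746 kg/m


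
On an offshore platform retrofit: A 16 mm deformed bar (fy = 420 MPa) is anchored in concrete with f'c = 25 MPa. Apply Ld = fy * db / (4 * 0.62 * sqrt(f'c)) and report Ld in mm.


Ld = (fy * db) / (4 * 0.62 * sqrt(f'c))
= (420 * 16) / (4 * 0.62 * sqrt(25))
= 6720 / 12.4
= 541.94 mm

541.94 mm


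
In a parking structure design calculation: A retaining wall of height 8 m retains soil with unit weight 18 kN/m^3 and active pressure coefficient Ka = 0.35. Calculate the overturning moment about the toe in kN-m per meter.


Pa = 0.5 * Ka * gamma * H^2
= 0.5 * 0.35 * 18 * 8^2
= 201.6 kN/m
Arm = H / 3 = 8 / 3 = 2.6667 m
Mo = Pa * arm = Pa * H / 3 = 201.6 * 8 / 3 = 537.6 kN-m/m

537.6 kN-m/m


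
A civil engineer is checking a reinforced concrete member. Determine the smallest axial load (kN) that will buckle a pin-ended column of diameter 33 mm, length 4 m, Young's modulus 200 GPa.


I = pi * d^4 / 64 = 58213.76 mm^4
L = 4000.0 mm
P_cr = pi^2 * E * I / L^2
= 9.8696 * 200000.0 * 58213.76 / 4000.0^2
= 7181.83 N = 7.1818 kN

7.1818 kN


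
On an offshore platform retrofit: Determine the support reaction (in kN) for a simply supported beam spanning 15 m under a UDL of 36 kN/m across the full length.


Total load = w * L = 36 * 15 = 540 kN
By symmetry, each reaction R = total / 2 = 540 / 2 = 270.0 kN

270.0 kN


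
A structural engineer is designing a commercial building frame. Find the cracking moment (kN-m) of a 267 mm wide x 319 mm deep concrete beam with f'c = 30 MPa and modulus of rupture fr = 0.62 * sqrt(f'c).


fr = 0.62 * sqrt(30) = 0.62 * 5.4772 = 3.3959 MPa
I = 267 * 319^3 / 12 = 722274137.75 mm^4
y_t = 159.5 mm
M_cr = fr * I / y_t = 3.3959 * 722274137.75 / 159.5 N-mm
= 15.3778 kN-m

15.3778 kN-m


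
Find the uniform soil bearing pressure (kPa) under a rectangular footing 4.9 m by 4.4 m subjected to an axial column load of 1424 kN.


A = 4.9 * 4.4 = 21.56 m^2
q = P / A = 1424 / 21.56
= 66.0482 kPa

66.0482 kPa


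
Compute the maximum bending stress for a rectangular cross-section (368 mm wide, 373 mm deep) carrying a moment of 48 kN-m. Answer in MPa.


I = b * h^3 / 12 = 368 * 373^3 / 12 = 1591450254.67 mm^4
y = h / 2 = 373 / 2 = 186.5 mm
M = 48 kN-m = 48000000.0 N-mm
sigma = M * y / I = 48000000.0 * 186.5 / 1591450254.67
= 5.63 MPa

5.63 MPa


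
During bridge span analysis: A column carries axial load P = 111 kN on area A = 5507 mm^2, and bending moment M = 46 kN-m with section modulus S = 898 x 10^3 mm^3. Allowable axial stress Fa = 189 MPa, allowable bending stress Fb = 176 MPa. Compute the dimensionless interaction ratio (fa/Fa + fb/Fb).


f_a = P / A = 111000.0 / 5507 = 20.1562 MPa
f_b = M / S = 46000000.0 / 898000.0 = 51.2249 MPa
Ratio = f_a / Fa + f_b / Fb
= 20.1562 / 189 + 51.2249 / 176
= 0.3977 (dimensionless)

0.3977 (dimensionless)


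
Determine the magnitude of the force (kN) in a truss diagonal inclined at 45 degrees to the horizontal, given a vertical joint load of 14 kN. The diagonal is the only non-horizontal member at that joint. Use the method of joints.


At the joint, only the diagonal has a vertical component, so vertical equilibrium gives:
F * sin(45) = 14
F = 14 / sin(45)
= 14 / 0.707107
= 19.8 kN

19.8 kN


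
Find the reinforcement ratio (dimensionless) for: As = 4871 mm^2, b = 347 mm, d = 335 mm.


rho = As / (b * d)
= 4871 / (347 * 335)
= 4871 / 116245
= 0.041903 (dimensionless)

0.041903 (dimensionless)


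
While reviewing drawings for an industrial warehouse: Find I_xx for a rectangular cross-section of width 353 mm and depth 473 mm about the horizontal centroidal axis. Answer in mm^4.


I = b * h^3 / 12
= 353 * 473^3 / 12
= 353 * 105823817 / 12
= 3112983950.08 mm^4

3112983950.08 mm^4


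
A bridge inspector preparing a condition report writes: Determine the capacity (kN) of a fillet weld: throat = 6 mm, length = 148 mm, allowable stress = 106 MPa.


Strength = throat * length * allowable stress
= 6 * 148 * 106 N
= 94128 N
= 94.13 kN

94.13 kN


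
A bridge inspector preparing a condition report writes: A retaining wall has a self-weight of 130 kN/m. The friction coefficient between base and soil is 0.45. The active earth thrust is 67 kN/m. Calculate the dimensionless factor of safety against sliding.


Resisting force = mu * W = 0.45 * 130 = 58.5 kN/m
FOS = Resisting / Driving = 58.5 / 67
= 0.8731 (dimensionless)

0.8731 (dimensionless)


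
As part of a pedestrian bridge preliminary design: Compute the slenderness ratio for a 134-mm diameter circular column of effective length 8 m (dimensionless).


Radius of gyration r = d / 4 = 134 / 4 = 33.5 mm
L_eff = 8000.0 mm
Slenderness ratio = L / r = 8000.0 / 33.5 = 238.81 (dimensionless)

238.81 (dimensionless)


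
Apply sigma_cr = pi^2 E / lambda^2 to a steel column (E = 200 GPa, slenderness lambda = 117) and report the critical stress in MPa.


sigma_cr = pi^2 * E / lambda^2
= 9.8696 * 200000.0 / 117^2
= 9.8696 * 200000.0 / 13689
= 144.1976 MPa

144.1976 MPa


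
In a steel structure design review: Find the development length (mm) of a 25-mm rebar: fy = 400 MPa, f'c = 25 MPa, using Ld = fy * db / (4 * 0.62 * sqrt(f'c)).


Ld = (fy * db) / (4 * 0.62 * sqrt(f'c))
= (400 * 25) / (4 * 0.62 * sqrt(25))
= 10000 / 12.4
= 806.45 mm

806.45 mm


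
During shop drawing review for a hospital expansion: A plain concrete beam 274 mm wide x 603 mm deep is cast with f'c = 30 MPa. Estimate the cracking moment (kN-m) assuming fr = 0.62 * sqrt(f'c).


fr = 0.62 * sqrt(30) = 0.62 * 5.4772 = 3.3959 MPa
I = 274 * 603^3 / 12 = 5006350516.5 mm^4
y_t = 301.5 mm
M_cr = fr * I / y_t = 3.3959 * 5006350516.5 / 301.5 N-mm
= 56.3879 kN-m

56.3879 kN-m


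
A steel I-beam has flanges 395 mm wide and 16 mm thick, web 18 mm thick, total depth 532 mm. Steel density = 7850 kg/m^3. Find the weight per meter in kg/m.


A_flanges = 2 * 395 * 16 = 12640 mm^2
A_web = (532 - 2 * 16) * 18 = 9000 mm^2
A_total = 12640 + 9000 = 21640 mm^2 = 0.021640 m^2
Weight = rho * A = 7850 * 0.021640 = 169.874 kg/m

169.874 kg/m
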